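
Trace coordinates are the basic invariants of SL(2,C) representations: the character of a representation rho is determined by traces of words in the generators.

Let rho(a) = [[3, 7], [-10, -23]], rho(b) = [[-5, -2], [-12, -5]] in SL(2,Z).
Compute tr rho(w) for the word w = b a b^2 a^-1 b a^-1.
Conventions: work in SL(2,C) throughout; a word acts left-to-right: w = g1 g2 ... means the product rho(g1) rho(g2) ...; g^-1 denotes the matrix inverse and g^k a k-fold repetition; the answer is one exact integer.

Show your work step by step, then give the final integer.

-9027860

rho(b) = [[-5, -2], [-12, -5]]
... * rho(a) = [[3, 7], [-10, -23]]  ->  [[5, 11], [14, 31]]
... * rho(b) = [[-5, -2], [-12, -5]]  ->  [[-157, -65], [-442, -183]]
... * rho(b) = [[-5, -2], [-12, -5]]  ->  [[1565, 639], [4406, 1799]]
... * rho(a^-1) = [[-23, -7], [10, 3]]  ->  [[-29605, -9038], [-83348, -25445]]
... * rho(b) = [[-5, -2], [-12, -5]]  ->  [[256481, 104400], [722080, 293921]]
... * rho(a^-1) = [[-23, -7], [10, 3]]  ->  [[-4855063, -1482167], [-13668630, -4172797]]
tr = -4855063 + -4172797 = -9027860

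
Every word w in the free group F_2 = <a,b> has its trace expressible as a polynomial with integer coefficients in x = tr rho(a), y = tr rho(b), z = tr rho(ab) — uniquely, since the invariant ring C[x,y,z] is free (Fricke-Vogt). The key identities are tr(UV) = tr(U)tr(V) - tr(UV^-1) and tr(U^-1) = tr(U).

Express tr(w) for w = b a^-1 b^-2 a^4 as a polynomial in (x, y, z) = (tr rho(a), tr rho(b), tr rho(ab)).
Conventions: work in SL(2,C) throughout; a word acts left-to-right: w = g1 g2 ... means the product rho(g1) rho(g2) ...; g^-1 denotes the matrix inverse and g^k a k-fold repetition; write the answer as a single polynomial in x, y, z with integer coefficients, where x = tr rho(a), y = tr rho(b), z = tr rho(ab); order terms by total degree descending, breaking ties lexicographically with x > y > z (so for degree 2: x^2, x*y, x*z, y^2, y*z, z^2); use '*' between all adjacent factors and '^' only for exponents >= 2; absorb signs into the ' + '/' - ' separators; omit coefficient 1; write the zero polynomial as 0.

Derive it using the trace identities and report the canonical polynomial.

use: tr(a^2) = tr(a) * tr(a) - tr(1)   [square of a] = x^2 - 2
apply: tr(a^3) = tr(a) * tr(a^2) - tr(a)   [square of a] = x^3 - 3*x
use: tr(a^4) = tr(a) * tr(a^3) - tr(a^2)   [square of a] = x^4 - 4*x^2 + 2
use: tr(a b a) = tr(a) * tr(b a) - tr(b)   [square of a] = x*z - y
tr(b a^3) = tr(a) * tr(a b a) - tr(a b)   [square of a] = x^2*z - x*y - z
tr(a b a^3) = tr(a) * tr(b a^3) - tr(b a^2)   [square of a] = x^3*z - x^2*y - 2*x*z + y
tr(a^4 b a) = tr(a) * tr(a b a^3) - tr(a b a^2)   [square of a] = x^4*z - x^3*y - 3*x^2*z + 2*x*y + z
tr(b a b a) = tr(b a) * tr(b a) - tr(1)   [split at a repeated b] = z^2 - 2
tr(b a b) = tr(b) * tr(a b) - tr(a)   [square of b] = y*z - x
use: tr(a b a b a) = tr(a) * tr(b a b a) - tr(b a b)   [square of a] = x*z^2 - y*z - x
tr(a b a b a^2) = tr(a) * tr(a b a b a) - tr(a b a b)   [square of a] = x^2*z^2 - x*y*z - x^2 - z^2 + 2
use: tr(a^4 b a b) = tr(a) * tr(a b a b a^2) - tr(a b a b a)   [square of a] = x^3*z^2 - x^2*y*z - x^3 - 2*x*z^2 + y*z + 3*x
use: tr(b^-1 a^4 b a) = tr(a^4 b a) * tr(b) - tr(a^4 b a b)   [inverse elimination on b] = x^4*y*z - x^3*y^2 - x^3*z^2 - 2*x^2*y*z + x^3 + 2*x*y^2 + 2*x*z^2 - 3*x
use: tr(b^-1 a^4 b a^-1) = tr(b^-1 a^4 b) * tr(a) - tr(b^-1 a^4 b a)   [inverse elimination on a] = -x^4*y*z + x^5 + x^3*y^2 + x^3*z^2 + 2*x^2*y*z - 5*x^3 - 2*x*y^2 - 2*x*z^2 + 5*x
tr(b a^-1 b^-2 a^4) = tr(b^-1 a^4 b a^-1) * tr(b) - tr(b^-1 a^4 b a^-1 b)   [inverse elimination on b] = -x^4*y^2*z + x^5*y + x^3*y^3 + x^3*y*z^2 + 2*x^2*y^2*z - 5*x^3*y - 2*x*y^3 - 2*x*y*z^2 - x^2*z + 6*x*y + z

-x^4*y^2*z + x^5*y + x^3*y^3 + x^3*y*z^2 + 2*x^2*y^2*z - 5*x^3*y - 2*x*y^3 - 2*x*y*z^2 - x^2*z + 6*x*y + z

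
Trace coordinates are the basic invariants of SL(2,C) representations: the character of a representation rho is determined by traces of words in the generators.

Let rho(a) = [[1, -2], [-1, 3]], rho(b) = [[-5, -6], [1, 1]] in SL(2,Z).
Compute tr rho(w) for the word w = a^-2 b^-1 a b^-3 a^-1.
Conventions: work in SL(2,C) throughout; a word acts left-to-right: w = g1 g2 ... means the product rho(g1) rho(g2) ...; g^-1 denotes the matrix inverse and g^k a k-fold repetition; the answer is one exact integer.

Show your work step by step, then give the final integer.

-15282

rho(a^-1) = [[3, 2], [1, 1]]
... * rho(a^-1) = [[3, 2], [1, 1]]  ->  [[11, 8], [4, 3]]
... * rho(b^-1) = [[1, 6], [-1, -5]]  ->  [[3, 26], [1, 9]]
... * rho(a) = [[1, -2], [-1, 3]]  ->  [[-23, 72], [-8, 25]]
... * rho(b^-1) = [[1, 6], [-1, -5]]  ->  [[-95, -498], [-33, -173]]
... * rho(b^-1) = [[1, 6], [-1, -5]]  ->  [[403, 1920], [140, 667]]
... * rho(b^-1) = [[1, 6], [-1, -5]]  ->  [[-1517, -7182], [-527, -2495]]
... * rho(a^-1) = [[3, 2], [1, 1]]  ->  [[-11733, -10216], [-4076, -3549]]
tr = -11733 + -3549 = -15282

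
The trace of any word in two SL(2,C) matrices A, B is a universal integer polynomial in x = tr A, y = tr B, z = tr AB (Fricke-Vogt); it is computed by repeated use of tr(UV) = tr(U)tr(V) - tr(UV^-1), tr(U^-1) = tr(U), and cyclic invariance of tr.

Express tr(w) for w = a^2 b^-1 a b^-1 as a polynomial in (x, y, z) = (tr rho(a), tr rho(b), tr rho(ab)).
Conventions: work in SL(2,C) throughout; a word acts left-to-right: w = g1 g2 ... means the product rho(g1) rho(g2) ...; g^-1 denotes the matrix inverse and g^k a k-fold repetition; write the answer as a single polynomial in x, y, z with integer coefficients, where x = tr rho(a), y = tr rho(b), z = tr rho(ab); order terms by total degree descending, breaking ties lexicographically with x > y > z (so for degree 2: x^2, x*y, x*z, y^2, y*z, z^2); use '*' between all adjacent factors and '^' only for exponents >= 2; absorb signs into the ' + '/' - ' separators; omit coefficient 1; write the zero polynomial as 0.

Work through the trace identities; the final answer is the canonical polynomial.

x^3*y^2 - 2*x^2*y*z - x*y^2 + x*z^2 + y*z - x

trace(a^2) = trace(a) trace(a) - trace(1)  (reduce the a square) = x^2 - 2
trace(a^3) = trace(a) trace(a^2) - trace(a)  (reduce the a square) = x^3 - 3*x
next, trace(a b a) = trace(a) trace(b a) - trace(b)  (reduce the a square) = x*z - y
trace(a^3 b) = trace(a) trace(a b a) - trace(a b)  (reduce the a square) = x^2*z - x*y - z
next, trace(a^2 b^-1 a) = trace(a^3) trace(b) - trace(a^3 b)  (eliminate b^-1) = x^3*y - x^2*z - 2*x*y + z
next, trace(b a b a) = trace(b a) trace(b a) - trace(1)  (split on b) = z^2 - 2
trace(b a b) = trace(b) trace(a b) - trace(a)  (reduce the b square) = y*z - x
next, trace(a b a^2 b) = trace(a) trace(b a b a) - trace(b a b)  (reduce the a square) = x*z^2 - y*z - x
next, trace(a^2 b^-1 a b) = trace(a b a^2) trace(b) - trace(a b a^2 b)  (eliminate b^-1) = x^2*y*z - x*y^2 - x*z^2 + x
trace(a^2 b^-1 a b^-1) = trace(a^2 b^-1 a) trace(b) - trace(a^2 b^-1 a b)  (eliminate b^-1) = x^3*y^2 - 2*x^2*y*z - x*y^2 + x*z^2 + y*z - x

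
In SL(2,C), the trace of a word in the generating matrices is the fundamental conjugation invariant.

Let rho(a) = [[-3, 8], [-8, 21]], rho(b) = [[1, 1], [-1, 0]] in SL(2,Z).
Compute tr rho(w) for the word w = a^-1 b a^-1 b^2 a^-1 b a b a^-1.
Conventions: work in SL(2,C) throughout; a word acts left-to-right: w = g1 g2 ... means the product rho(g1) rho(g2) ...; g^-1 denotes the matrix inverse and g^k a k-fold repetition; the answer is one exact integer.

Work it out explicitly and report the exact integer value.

rho(a^-1) = [[21, -8], [8, -3]]
... * rho(b) = [[1, 1], [-1, 0]]  ->  [[29, 21], [11, 8]]
... * rho(a^-1) = [[21, -8], [8, -3]]  ->  [[777, -295], [295, -112]]
... * rho(b) = [[1, 1], [-1, 0]]  ->  [[1072, 777], [407, 295]]
... * rho(b) = [[1, 1], [-1, 0]]  ->  [[295, 1072], [112, 407]]
... * rho(a^-1) = [[21, -8], [8, -3]]  ->  [[14771, -5576], [5608, -2117]]
... * rho(b) = [[1, 1], [-1, 0]]  ->  [[20347, 14771], [7725, 5608]]
... * rho(a) = [[-3, 8], [-8, 21]]  ->  [[-179209, 472967], [-68039, 179568]]
... * rho(b) = [[1, 1], [-1, 0]]  ->  [[-652176, -179209], [-247607, -68039]]
... * rho(a^-1) = [[21, -8], [8, -3]]  ->  [[-15129368, 5755035], [-5744059, 2184973]]
tr = -15129368 + 2184973 = -12944395

-12944395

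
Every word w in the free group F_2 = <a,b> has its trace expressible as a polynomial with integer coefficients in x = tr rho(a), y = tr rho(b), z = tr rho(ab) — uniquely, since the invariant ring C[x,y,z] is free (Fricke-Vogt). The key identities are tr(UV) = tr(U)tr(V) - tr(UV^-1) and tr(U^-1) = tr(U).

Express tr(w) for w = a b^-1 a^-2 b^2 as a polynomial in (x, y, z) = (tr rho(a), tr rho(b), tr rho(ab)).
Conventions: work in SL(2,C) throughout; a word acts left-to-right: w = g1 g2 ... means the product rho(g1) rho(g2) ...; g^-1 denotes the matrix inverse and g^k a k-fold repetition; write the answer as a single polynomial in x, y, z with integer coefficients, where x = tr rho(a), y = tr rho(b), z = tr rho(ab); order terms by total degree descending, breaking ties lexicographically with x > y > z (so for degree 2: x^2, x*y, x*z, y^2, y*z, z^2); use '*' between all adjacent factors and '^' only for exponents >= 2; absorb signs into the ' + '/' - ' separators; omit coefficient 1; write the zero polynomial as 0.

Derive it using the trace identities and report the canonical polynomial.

and tr(b^2) = tr(b)*tr(b) - tr(1)   [square of b] = y^2 - 2
and tr(b^2 a) = tr(b)*tr(a b) - tr(a)   [square of b] = y*z - x
tr(a^-1 b^2) = tr(b^2)*tr(a) - tr(b^2 a)   [inverse elimination on a] = x*y^2 - y*z - x
tr(b^2 a b) = tr(b)*tr(b a b) - tr(b a)   [square of b] = y^2*z - x*y - z
tr(a b a b) = tr(b a)*tr(b a) - tr(1)   [split at a repeated b] = z^2 - 2
next, tr(a b a) = tr(a)*tr(b a) - tr(b)   [square of a] = x*z - y
and tr(b^2 a b a) = tr(b)*tr(a b a b) - tr(a b a)   [square of b] = y*z^2 - x*z - y
and tr(a^-1 b^2 a b) = tr(b^2 a b)*tr(a) - tr(b^2 a b a)   [inverse elimination on a] = x*y^2*z - x^2*y - y*z^2 + y
and tr(a^-2 b^2 a b) = tr(a^-1 b^2 a b)*tr(a) - tr(a^-1 b^2 a b a)   [inverse elimination on a] = x^2*y^2*z - x^3*y - x*y*z^2 - y^2*z + 2*x*y + z
and tr(a b^-1 a^-2 b^2) = tr(a^-2 b^2 a)*tr(b) - tr(a^-2 b^2 a b)   [inverse elimination on b] = -x^2*y^2*z + x^3*y + x*y^3 + x*y*z^2 - 3*x*y - z

-x^2*y^2*z + x^3*y + x*y^3 + x*y*z^2 - 3*x*y - z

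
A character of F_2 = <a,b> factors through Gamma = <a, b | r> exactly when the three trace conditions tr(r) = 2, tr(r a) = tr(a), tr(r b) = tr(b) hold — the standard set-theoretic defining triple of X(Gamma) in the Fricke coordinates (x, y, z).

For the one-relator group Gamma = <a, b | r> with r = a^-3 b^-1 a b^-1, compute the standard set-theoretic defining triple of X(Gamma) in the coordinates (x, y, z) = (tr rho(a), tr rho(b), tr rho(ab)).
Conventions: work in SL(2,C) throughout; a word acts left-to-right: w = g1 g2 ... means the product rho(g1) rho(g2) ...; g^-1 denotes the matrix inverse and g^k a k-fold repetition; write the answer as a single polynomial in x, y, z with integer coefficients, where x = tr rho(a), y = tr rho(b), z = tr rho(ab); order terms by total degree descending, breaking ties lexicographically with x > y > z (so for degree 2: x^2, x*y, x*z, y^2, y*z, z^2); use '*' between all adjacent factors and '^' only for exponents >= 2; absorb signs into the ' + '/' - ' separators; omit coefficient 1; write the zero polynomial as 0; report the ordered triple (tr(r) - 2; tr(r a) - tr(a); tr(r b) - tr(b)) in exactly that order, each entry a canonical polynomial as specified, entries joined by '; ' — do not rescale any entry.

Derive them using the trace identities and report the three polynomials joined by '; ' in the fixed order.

x^3*y*z - x^4 - x^2*y^2 - x^2*z^2 + 4*x^2 + z^2 - 4; x^2*y*z - x^3 - x*y^2 - x*z^2 + y*z + 2*x; x*z - 2*y

tr(a^-1) = tr(a) = x
and tr(a^-1 b) = tr(b) * tr(a) - tr(b a) = x*y - z
tr(a^-1 b^-1) = tr(a^-1) * tr(b) - tr(a^-1 b) = z
tr(b^-1 a^-2) = tr(a^-1 b^-1) * tr(a) - tr(a^-1 b^-1 a) = x*z - y
and tr(a^-2 b) = tr(a^-1 b) * tr(a) - tr(a^-1 b a) = x^2*y - x*z - y
tr(b a b) = tr(b) * tr(a b) - tr(a) = y*z - x
next, tr(b a b a) = tr(a b) * tr(a b) - tr(1) = z^2 - 2
and tr(b a b a^-1) = tr(b a b) * tr(a) - tr(b a b a) = x*y*z - x^2 - z^2 + 2
and tr(a^-2 b a b) = tr(b a b a^-1) * tr(a) - tr(b a b) = x^2*y*z - x^3 - x*z^2 - y*z + 3*x
tr(a^-3 b a b) = tr(a^-2 b a b) * tr(a) - tr(a^-2 b a b a) = x^3*y*z - x^4 - x^2*z^2 - 2*x*y*z + 4*x^2 + z^2 - 2
next, tr(a b^-1 a^-3 b) = tr(a^-3 b a) * tr(b) - tr(a^-3 b a b) = -x^3*y*z + x^4 + x^2*y^2 + x^2*z^2 + x*y*z - 4*x^2 - y^2 - z^2 + 2
and tr(a^-3 b^-1 a b^-1) = tr(a b^-1 a^-3) * tr(b) - tr(a b^-1 a^-3 b) = x^3*y*z - x^4 - x^2*y^2 - x^2*z^2 + 4*x^2 + z^2 - 2
next, tr(b a b^-1 a) = tr(a b a) * tr(b) - tr(a b a b)  (eliminate b^-1) = x*y*z - y^2 - z^2 + 2
next, tr(b a b^-1 a^-1) = tr(b a b^-1) * tr(a) - tr(b a b^-1 a)  (eliminate a^-1) = -x*y*z + x^2 + y^2 + z^2 - 2
tr(a b^-1 a^-2 b) = tr(b a b^-1 a^-1) * tr(a) - tr(b a b^-1)  (eliminate a^-1) = -x^2*y*z + x^3 + x*y^2 + x*z^2 - 3*x
tr(a^-2 b^-1 a b^-1) = tr(a b^-1 a^-2) * tr(b) - tr(a b^-1 a^-2 b)  (eliminate b^-1) = x^2*y*z - x^3 - x*y^2 - x*z^2 + y*z + 3*x
assemble the triple (tr(r) - 2; tr(r a) - x; tr(r b) - y)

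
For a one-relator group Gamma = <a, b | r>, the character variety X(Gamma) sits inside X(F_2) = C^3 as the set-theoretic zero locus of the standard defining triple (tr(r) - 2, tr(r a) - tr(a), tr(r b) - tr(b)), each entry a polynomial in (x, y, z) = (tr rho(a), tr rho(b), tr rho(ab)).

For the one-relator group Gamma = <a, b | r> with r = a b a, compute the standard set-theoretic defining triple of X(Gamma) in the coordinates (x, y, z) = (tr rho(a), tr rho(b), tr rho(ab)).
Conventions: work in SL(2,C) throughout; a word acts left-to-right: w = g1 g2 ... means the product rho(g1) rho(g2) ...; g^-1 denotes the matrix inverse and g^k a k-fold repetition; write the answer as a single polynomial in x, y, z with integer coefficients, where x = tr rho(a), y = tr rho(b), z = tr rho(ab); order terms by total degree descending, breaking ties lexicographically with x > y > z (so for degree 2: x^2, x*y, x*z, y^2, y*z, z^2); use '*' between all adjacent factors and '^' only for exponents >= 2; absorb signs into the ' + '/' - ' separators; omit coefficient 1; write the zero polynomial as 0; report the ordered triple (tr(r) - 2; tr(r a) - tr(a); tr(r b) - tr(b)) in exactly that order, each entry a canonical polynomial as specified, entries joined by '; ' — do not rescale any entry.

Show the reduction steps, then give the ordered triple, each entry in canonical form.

so trace(a b a) = trace(a) * trace(b a) - trace(b) = x*z - y
so trace(a b a^2) = trace(a) * trace(a b a) - trace(a b)  (reduce the a square) = x^2*z - x*y - z
trace(a b a b) = trace(a b) * trace(a b) - trace(1)  (split on a) = z^2 - 2
assemble the triple (trace(r) - 2; trace(r a) - x; trace(r b) - y)

x*z - y - 2; x^2*z - x*y - x - z; z^2 - y - 2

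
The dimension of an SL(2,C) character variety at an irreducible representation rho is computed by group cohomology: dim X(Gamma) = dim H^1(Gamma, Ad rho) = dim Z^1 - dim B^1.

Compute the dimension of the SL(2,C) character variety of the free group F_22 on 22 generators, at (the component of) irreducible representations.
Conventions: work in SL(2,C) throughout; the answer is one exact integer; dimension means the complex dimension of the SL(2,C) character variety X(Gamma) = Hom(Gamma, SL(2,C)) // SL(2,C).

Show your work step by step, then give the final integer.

The free group F_22: 22 generators, no relators.
So Z^1 = (sl_2)^22 in full: dim Z^1 = 66.
At an irreducible rho the centralizer of the image in sl_2 is 0, so the coboundary map sl_2 -> Z^1 is injective: dim B^1 = 3.
dim X = dim H^1 = dim Z^1 - dim B^1 = 66 - 3 = 63.

63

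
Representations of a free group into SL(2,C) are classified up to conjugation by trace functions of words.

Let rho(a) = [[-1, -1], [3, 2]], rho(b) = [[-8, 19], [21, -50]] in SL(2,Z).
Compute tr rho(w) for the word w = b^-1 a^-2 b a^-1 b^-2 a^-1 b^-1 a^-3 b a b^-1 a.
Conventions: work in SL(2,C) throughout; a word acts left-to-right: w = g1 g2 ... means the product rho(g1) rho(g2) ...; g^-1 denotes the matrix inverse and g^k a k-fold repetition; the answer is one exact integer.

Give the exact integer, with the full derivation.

rho(b^-1) = [[-50, -19], [-21, -8]]
... * rho(a^-1) = [[2, 1], [-3, -1]]  ->  [[-43, -31], [-18, -13]]
... * rho(a^-1) = [[2, 1], [-3, -1]]  ->  [[7, -12], [3, -5]]
... * rho(b) = [[-8, 19], [21, -50]]  ->  [[-308, 733], [-129, 307]]
... * rho(a^-1) = [[2, 1], [-3, -1]]  ->  [[-2815, -1041], [-1179, -436]]
... * rho(b^-1) = [[-50, -19], [-21, -8]]  ->  [[162611, 61813], [68106, 25889]]
... * rho(b^-1) = [[-50, -19], [-21, -8]]  ->  [[-9428623, -3584113], [-3948969, -1501126]]
... * rho(a^-1) = [[2, 1], [-3, -1]]  ->  [[-8104907, -5844510], [-3394560, -2447843]]
... * rho(b^-1) = [[-50, -19], [-21, -8]]  ->  [[527980060, 200749313], [221132703, 84079384]]
... * rho(a^-1) = [[2, 1], [-3, -1]]  ->  [[453712181, 327230747], [190027254, 137053319]]
... * rho(a^-1) = [[2, 1], [-3, -1]]  ->  [[-74267879, 126481434], [-31105449, 52973935]]
... * rho(a^-1) = [[2, 1], [-3, -1]]  ->  [[-527980060, -200749313], [-221132703, -84079384]]
... * rho(b) = [[-8, 19], [21, -50]]  ->  [[8104907, 5844510], [3394560, 2447843]]
... * rho(a) = [[-1, -1], [3, 2]]  ->  [[9428623, 3584113], [3948969, 1501126]]
... * rho(b^-1) = [[-50, -19], [-21, -8]]  ->  [[-546697523, -207816741], [-228972096, -87039419]]
... * rho(a) = [[-1, -1], [3, 2]]  ->  [[-76752700, 131064041], [-32146161, 54893258]]
tr = -76752700 + 54893258 = -21859442

-21859442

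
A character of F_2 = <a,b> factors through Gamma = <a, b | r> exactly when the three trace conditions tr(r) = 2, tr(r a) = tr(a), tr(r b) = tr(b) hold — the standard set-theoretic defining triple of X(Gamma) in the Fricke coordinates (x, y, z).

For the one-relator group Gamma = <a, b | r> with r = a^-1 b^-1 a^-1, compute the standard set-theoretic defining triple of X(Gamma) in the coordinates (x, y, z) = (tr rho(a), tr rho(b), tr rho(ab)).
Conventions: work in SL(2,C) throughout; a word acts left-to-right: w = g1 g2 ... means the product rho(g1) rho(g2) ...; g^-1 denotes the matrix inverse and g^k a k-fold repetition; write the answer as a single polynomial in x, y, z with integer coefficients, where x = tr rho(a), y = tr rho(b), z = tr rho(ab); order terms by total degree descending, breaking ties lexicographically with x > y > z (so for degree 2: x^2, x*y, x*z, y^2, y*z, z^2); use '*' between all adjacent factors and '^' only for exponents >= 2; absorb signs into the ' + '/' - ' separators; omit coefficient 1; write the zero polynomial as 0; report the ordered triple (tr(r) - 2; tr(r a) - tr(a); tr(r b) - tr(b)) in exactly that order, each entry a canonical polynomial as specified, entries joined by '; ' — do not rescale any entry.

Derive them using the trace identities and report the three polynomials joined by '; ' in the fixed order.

tr(a^-1) = tr(a) = x
tr(a^-1 b) = tr(b) tr(a) - tr(b a)  (eliminate a^-1) = x*y - z
tr(b^-1 a^-1) = tr(a^-1) tr(b) - tr(a^-1 b)  (eliminate b^-1) = z
tr(a^-1 b^-1 a^-1) = tr(b^-1 a^-1) tr(a) - tr(b^-1)  (eliminate a^-1) = x*z - y
tr(a^-1 b a^-1) = tr(b a^-1) tr(a) - tr(b) = x^2*y - x*z - y
tr(b^2) = tr(b) tr(b) - tr(1) = y^2 - 2
tr(b^2 a) = tr(b) tr(a b) - tr(a) = y*z - x
tr(b a^-1 b) = tr(b^2) tr(a) - tr(b^2 a) = x*y^2 - y*z - x
tr(b a b a) = tr(b a) tr(b a) - tr(1) = z^2 - 2
tr(b a^-1 b a) = tr(b a b) tr(a) - tr(b a b a) = x*y*z - x^2 - z^2 + 2
tr(a^-1 b a^-1 b) = tr(b a^-1 b) tr(a) - tr(b a^-1 b a) = x^2*y^2 - 2*x*y*z + z^2 - 2
tr(a^-1 b^-1 a^-1 b) = tr(a^-1 b a^-1) tr(b) - tr(a^-1 b a^-1 b) = x*y*z - y^2 - z^2 + 2
assemble the triple (tr(r) - 2; tr(r a) - x; tr(r b) - y)

x*z - y - 2; -x + z; x*y*z - y^2 - z^2 - y + 2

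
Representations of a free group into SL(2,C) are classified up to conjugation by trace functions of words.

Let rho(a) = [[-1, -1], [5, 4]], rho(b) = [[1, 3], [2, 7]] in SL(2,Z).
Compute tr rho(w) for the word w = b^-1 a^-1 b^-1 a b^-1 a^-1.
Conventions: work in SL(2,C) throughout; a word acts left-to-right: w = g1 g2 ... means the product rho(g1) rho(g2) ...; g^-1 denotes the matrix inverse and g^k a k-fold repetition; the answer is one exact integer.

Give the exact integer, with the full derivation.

rho(b^-1) = [[7, -3], [-2, 1]]
... * rho(a^-1) = [[4, 1], [-5, -1]]  ->  [[43, 10], [-13, -3]]
... * rho(b^-1) = [[7, -3], [-2, 1]]  ->  [[281, -119], [-85, 36]]
... * rho(a) = [[-1, -1], [5, 4]]  ->  [[-876, -757], [265, 229]]
... * rho(b^-1) = [[7, -3], [-2, 1]]  ->  [[-4618, 1871], [1397, -566]]
... * rho(a^-1) = [[4, 1], [-5, -1]]  ->  [[-27827, -6489], [8418, 1963]]
tr = -27827 + 1963 = -25864

-25864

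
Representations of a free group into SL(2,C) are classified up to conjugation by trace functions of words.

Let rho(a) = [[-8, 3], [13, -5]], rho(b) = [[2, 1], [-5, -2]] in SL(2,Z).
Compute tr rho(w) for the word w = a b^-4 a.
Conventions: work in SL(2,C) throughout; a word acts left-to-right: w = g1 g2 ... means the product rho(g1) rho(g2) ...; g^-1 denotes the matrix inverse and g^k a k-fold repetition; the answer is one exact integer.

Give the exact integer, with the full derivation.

167

rho(a) = [[-8, 3], [13, -5]]
... * rho(b^-1) = [[-2, -1], [5, 2]]  ->  [[31, 14], [-51, -23]]
... * rho(b^-1) = [[-2, -1], [5, 2]]  ->  [[8, -3], [-13, 5]]
... * rho(b^-1) = [[-2, -1], [5, 2]]  ->  [[-31, -14], [51, 23]]
... * rho(b^-1) = [[-2, -1], [5, 2]]  ->  [[-8, 3], [13, -5]]
... * rho(a) = [[-8, 3], [13, -5]]  ->  [[103, -39], [-169, 64]]
tr = 103 + 64 = 167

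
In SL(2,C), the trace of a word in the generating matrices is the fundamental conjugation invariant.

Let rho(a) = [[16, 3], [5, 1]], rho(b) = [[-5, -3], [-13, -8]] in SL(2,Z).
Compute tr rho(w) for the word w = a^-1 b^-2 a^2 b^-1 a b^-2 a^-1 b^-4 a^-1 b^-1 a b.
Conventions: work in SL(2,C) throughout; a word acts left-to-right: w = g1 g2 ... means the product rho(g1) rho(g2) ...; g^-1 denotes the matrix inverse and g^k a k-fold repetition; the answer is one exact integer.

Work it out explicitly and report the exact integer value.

8074440362734961201

rho(a^-1) = [[1, -3], [-5, 16]]
... * rho(b^-1) = [[-8, 3], [13, -5]]  ->  [[-47, 18], [248, -95]]
... * rho(b^-1) = [[-8, 3], [13, -5]]  ->  [[610, -231], [-3219, 1219]]
... * rho(a) = [[16, 3], [5, 1]]  ->  [[8605, 1599], [-45409, -8438]]
... * rho(a) = [[16, 3], [5, 1]]  ->  [[145675, 27414], [-768734, -144665]]
... * rho(b^-1) = [[-8, 3], [13, -5]]  ->  [[-809018, 299955], [4269227, -1582877]]
... * rho(a) = [[16, 3], [5, 1]]  ->  [[-11444513, -2127099], [60393247, 11224804]]
... * rho(b^-1) = [[-8, 3], [13, -5]]  ->  [[63903817, -23698044], [-337223524, 125055721]]
... * rho(b^-1) = [[-8, 3], [13, -5]]  ->  [[-819305108, 310201671], [4323512565, -1636949177]]
... * rho(a^-1) = [[1, -3], [-5, 16]]  ->  [[-2370313463, 7421142060], [12508258450, -39161724527]]
... * rho(b^-1) = [[-8, 3], [13, -5]]  ->  [[115437354484, -44216650689], [-609168486451, 233333397985]]
... * rho(b^-1) = [[-8, 3], [13, -5]]  ->  [[-1498315294829, 567395316897], [7906682065413, -2994172449278]]
... * rho(b^-1) = [[-8, 3], [13, -5]]  ->  [[19362661478293, -7331922468972], [-102177698363918, 38690908442629]]
... * rho(b^-1) = [[-8, 3], [13, -5]]  ->  [[-250216283922980, 94747596779739], [1320403396665521, -499987637304899]]
... * rho(a^-1) = [[1, -3], [-5, 16]]  ->  [[-723954267821675, 2266610400244764], [3820341583190016, -11961012386874947]]
... * rho(b^-1) = [[-8, 3], [13, -5]]  ->  [[35257569345755332, -13504914804688845], [-186055893694894439, 71266086683944783]]
... * rho(a) = [[16, 3], [5, 1]]  ->  [[496596535508641087, 92267793232577151], [-2620563865698587109, -486901594400738534]]
... * rho(b) = [[-5, -3], [-13, -8]]  ->  [[-3682463989566708398, -2227931952386540469], [19432540055702536487, 11756904352301669599]]
tr = -3682463989566708398 + 11756904352301669599 = 8074440362734961201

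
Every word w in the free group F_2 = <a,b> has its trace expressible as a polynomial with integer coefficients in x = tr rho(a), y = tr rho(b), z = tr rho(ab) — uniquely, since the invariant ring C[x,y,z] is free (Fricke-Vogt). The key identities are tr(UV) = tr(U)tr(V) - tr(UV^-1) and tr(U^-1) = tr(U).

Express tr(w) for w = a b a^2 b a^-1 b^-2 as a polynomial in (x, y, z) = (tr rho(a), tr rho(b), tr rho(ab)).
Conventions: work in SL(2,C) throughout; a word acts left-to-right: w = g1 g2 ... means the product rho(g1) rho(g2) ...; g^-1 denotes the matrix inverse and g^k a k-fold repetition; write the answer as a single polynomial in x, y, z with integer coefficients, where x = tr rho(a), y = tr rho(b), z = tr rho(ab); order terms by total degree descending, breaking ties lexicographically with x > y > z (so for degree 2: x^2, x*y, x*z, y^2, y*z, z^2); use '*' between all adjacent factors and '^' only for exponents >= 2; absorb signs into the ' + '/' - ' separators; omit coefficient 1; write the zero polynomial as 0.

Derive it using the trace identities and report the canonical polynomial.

-x^2*y^2*z^2 + x^3*y*z + 2*x*y^3*z + x*y*z^3 - x^2*y^2 - y^4 - y^2*z^2 - 4*x*y*z + x^2 + 4*y^2 - 2

reduce: trace(a b a) = trace(a)*trace(b a) - trace(b) = x*z - y
trace(a b a^2) = trace(a)*trace(a b a) - trace(a b) = x^2*z - x*y - z
trace(b a b a) = trace(a b)*trace(a b) - trace(1)   [split at repeated a] = z^2 - 2
trace(b a b) = trace(b)*trace(a b) - trace(a) = y*z - x
trace(a b a^2 b) = trace(a)*trace(b a b a) - trace(b a b) = x*z^2 - y*z - x
so trace(b^-1 a b a^2) = trace(a b a^2)*trace(b) - trace(a b a^2 b) = x^2*y*z - x*y^2 - x*z^2 + x
reduce: trace(b^2) = trace(b)*trace(b) - trace(1) = y^2 - 2
so trace(b a^2 b) = trace(a)*trace(b^2 a) - trace(b^2) = x*y*z - x^2 - y^2 + 2
trace(a b a^2 b a) = trace(a)*trace(b a^2 b a) - trace(b a^2 b) = x^2*z^2 - 2*x*y*z + y^2 - 2
reduce: trace(b a b a b a) = trace(a b)*trace(a b a b) - trace(a^-1 b^-1)   [split at repeated a] = z^3 - 3*z
trace(b a b a b) = trace(b)*trace(a b a b) - trace(a b a) = y*z^2 - x*z - y
trace(a b a^2 b a b) = trace(a)*trace(b a b a b a) - trace(b a b a b) = x*z^3 - y*z^2 - 2*x*z + y
reduce: trace(b^-1 a b a^2 b a) = trace(a b a^2 b a)*trace(b) - trace(a b a^2 b a b) = x^2*y*z^2 - 2*x*y^2*z - x*z^3 + y^3 + y*z^2 + 2*x*z - 3*y
so trace(b^-2 a b a^2 b a) = trace(b^-1 a b a^2 b a)*trace(b) - trace(b^-1 a b a^2 b a b) = x^2*y^2*z^2 - 2*x*y^3*z - x*y*z^3 - x^2*z^2 + y^4 + y^2*z^2 + 4*x*y*z - 4*y^2 + 2
trace(a b a^2 b a^-1 b^-2) = trace(b^-2 a b a^2 b)*trace(a) - trace(b^-2 a b a^2 b a) = -x^2*y^2*z^2 + x^3*y*z + 2*x*y^3*z + x*y*z^3 - x^2*y^2 - y^4 - y^2*z^2 - 4*x*y*z + x^2 + 4*y^2 - 2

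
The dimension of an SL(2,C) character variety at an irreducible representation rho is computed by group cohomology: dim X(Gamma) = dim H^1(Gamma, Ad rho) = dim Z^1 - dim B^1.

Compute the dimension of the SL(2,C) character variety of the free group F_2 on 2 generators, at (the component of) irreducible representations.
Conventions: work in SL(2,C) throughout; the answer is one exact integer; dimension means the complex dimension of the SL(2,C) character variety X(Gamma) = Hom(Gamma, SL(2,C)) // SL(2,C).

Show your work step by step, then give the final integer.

Gamma = F_2 has 2 generators and no relators.
So Z^1 = (sl_2)^2 in full: dim Z^1 = 6.
dim B^1 = 3: the coboundary map is injective because an irreducible image has centralizer 0 in sl_2.
Therefore dim X = 6 - 3 = 3.

3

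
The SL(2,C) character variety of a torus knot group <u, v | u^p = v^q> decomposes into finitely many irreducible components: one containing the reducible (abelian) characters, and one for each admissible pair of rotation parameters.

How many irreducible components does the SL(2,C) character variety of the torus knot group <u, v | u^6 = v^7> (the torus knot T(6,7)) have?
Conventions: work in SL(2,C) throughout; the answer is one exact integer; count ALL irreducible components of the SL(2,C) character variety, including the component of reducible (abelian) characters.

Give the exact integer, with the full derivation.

For T(6,7): irreducibility forces the central element u^6 = v^7 to one of +I, -I.
On an irreducible component, tr(u) is locked at 2*cos(pi*alpha/6) for some alpha in 1..5, and tr(v) at 2*cos(pi*beta/7) for some beta in 1..6.
u^6 = (-1)^alpha I and v^7 = (-1)^beta I must agree, so alpha and beta have equal parity.
Counting: 3 odd alphas x 3 odd betas + 2 even alphas x 3 even betas = 9 + 6 = 15.
components with irreducible characters: 15; plus the single component of reducible (abelian) characters: total 16.

16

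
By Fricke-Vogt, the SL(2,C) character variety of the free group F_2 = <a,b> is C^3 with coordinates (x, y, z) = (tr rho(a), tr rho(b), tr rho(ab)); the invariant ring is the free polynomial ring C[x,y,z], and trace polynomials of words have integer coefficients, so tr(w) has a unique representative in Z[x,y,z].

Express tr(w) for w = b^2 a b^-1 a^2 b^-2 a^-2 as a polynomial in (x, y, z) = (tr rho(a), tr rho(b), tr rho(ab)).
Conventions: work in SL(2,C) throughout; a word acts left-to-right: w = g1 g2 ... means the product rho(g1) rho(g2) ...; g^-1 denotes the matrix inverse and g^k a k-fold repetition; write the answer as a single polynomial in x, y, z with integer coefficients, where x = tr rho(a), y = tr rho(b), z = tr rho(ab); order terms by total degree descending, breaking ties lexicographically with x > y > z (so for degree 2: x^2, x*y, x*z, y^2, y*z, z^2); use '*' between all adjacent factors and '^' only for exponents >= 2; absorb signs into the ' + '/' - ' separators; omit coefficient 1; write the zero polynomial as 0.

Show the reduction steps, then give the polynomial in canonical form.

next, trace(a^2 b) = trace(a) trace(b a) - trace(b) = x*z - y
and trace(a^2) = trace(a) trace(a) - trace(1) = x^2 - 2
next, trace(b^2 a^2) = trace(b) trace(a^2 b) - trace(a^2) = x*y*z - x^2 - y^2 + 2
next, trace(a^3 b) = trace(a) trace(a b a) - trace(a b) = x^2*z - x*y - z
trace(a^3) = trace(a) trace(a^2) - trace(a) = x^3 - 3*x
trace(b a^3 b) = trace(b) trace(a^3 b) - trace(a^3) = x^2*y*z - x^3 - x*y^2 - y*z + 3*x
next, trace(b^2 a^3 b) = trace(b) trace(b a^3 b) - trace(b a^3) = x^2*y^2*z - x^3*y - x*y^3 - x^2*z - y^2*z + 4*x*y + z
next, trace(b a b a) = trace(b a) trace(b a) - trace(1)   [split at repeated b] = z^2 - 2
trace(b a b) = trace(b) trace(a b) - trace(a) = y*z - x
next, trace(a^2 b a b) = trace(a) trace(b a b a) - trace(b a b) = x*z^2 - y*z - x
next, trace(b a b^2 a^2) = trace(b) trace(a^2 b a b) - trace(a^2 b a) = x*y*z^2 - x^2*z - y^2*z + z
trace(b a b^2 a) = trace(b) trace(a b a b) - trace(a b a) = y*z^2 - x*z - y
next, trace(b^2 a^3 b a) = trace(a) trace(b a b^2 a^2) - trace(b a b^2 a) = x^2*y*z^2 - x^3*z - x*y^2*z - y*z^2 + 2*x*z + y
trace(a^-1 b^2 a^3 b) = trace(b^2 a^3 b) trace(a) - trace(b^2 a^3 b a) = x^3*y^2*z - x^4*y - x^2*y^3 - x^2*y*z^2 + 4*x^2*y + y*z^2 - x*z - y
trace(a^2 b^-1 a^-1 b^2 a) = trace(a^-1 b^2 a^3) trace(b) - trace(a^-1 b^2 a^3 b) = -x^3*y^2*z + x^4*y + x^2*y^3 + x^2*y*z^2 + x*y^2*z - 5*x^2*y - y^3 - y*z^2 + x*z + 3*y
trace(b^3 a b a) = trace(b) trace(b a b a b) - trace(b a b a) = y^2*z^2 - x*y*z - y^2 - z^2 + 2
trace(a b^3) = trace(b) trace(b a b) - trace(b a) = y^2*z - x*y - z
trace(b^3 a b) = trace(b) trace(a b^3) - trace(a b^2) = y^3*z - x*y^2 - 2*y*z + x
trace(b^2 a b a^2 b) = trace(a) trace(b^3 a b a) - trace(b^3 a b) = x*y^2*z^2 - x^2*y*z - y^3*z - x*z^2 + 2*y*z + x
and trace(b a b a b a) = trace(b a) trace(b a b a) - trace(b^-1 a^-1)   [split at repeated b] = z^3 - 3*z
and trace(a b a^2 b a b) = trace(a) trace(b a b a b a) - trace(b a b a b) = x*z^3 - y*z^2 - 2*x*z + y
next, trace(a b a^2 b a) = trace(a) trace(b a^2 b a) - trace(b a^2 b) = x^2*z^2 - 2*x*y*z + y^2 - 2
trace(b^2 a b a^2 b a) = trace(b) trace(a b a^2 b a b) - trace(a b a^2 b a) = x*y*z^3 - x^2*z^2 - y^2*z^2 + 2
trace(a^-1 b^2 a b a^2 b) = trace(b^2 a b a^2 b) trace(a) - trace(b^2 a b a^2 b a) = x^2*y^2*z^2 - x^3*y*z - x*y^3*z - x*y*z^3 + y^2*z^2 + 2*x*y*z + x^2 - 2
next, trace(a^2 b^-1 a^-1 b^2 a b) = trace(a^-1 b^2 a b a^2) trace(b) - trace(a^-1 b^2 a b a^2 b) = -x^2*y^2*z^2 + x^3*y*z + x*y^3*z + x*y*z^3 - 3*x*y*z - x^2 - y^2 + 2
next, trace(a^-1 b^2 a b^-1 a^2 b^-1) = trace(a^2 b^-1 a^-1 b^2 a) trace(b) - trace(a^2 b^-1 a^-1 b^2 a b) = -x^3*y^3*z + x^4*y^2 + x^2*y^4 + 2*x^2*y^2*z^2 - x^3*y*z - x*y*z^3 - 5*x^2*y^2 - y^4 - y^2*z^2 + 4*x*y*z + x^2 + 4*y^2 - 2
next, trace(b^2 a b^-1 a) = trace(a b^2 a) trace(b) - trace(a b^2 a b) = x*y^2*z - x^2*y - y^3 - y*z^2 + x*z + 3*y
trace(a^-1 b^2 a b^-1 a^2 b^-2) = trace(a^-1 b^2 a b^-1 a^2 b^-1) trace(b) - trace(a^-1 b^2 a b^-1 a^2) = -x^3*y^4*z + x^4*y^3 + x^2*y^5 + 2*x^2*y^3*z^2 - x^3*y^2*z - x*y^2*z^3 - 5*x^2*y^3 - y^5 - y^3*z^2 + 3*x*y^2*z + 2*x^2*y + 5*y^3 + y*z^2 - x*z - 5*y
trace(a b^-1 a^2) = trace(a^3) trace(b) - trace(a^3 b) = x^3*y - x^2*z - 2*x*y + z
trace(b^2 a b^-1 a^2 b^-2 a^-2) = trace(a^-1 b^2 a b^-1 a^2 b^-2) trace(a) - trace(a^-1 b^2 a b^-1 a^2 b^-2 a) = -x^4*y^4*z + x^5*y^3 + x^3*y^5 + 2*x^3*y^3*z^2 - x^4*y^2*z - x^2*y^2*z^3 - 5*x^3*y^3 - x*y^5 - x*y^3*z^2 + 3*x^2*y^2*z + x^3*y + 5*x*y^3 + x*y*z^2 - 3*x*y - z

-x^4*y^4*z + x^5*y^3 + x^3*y^5 + 2*x^3*y^3*z^2 - x^4*y^2*z - x^2*y^2*z^3 - 5*x^3*y^3 - x*y^5 - x*y^3*z^2 + 3*x^2*y^2*z + x^3*y + 5*x*y^3 + x*y*z^2 - 3*x*y - z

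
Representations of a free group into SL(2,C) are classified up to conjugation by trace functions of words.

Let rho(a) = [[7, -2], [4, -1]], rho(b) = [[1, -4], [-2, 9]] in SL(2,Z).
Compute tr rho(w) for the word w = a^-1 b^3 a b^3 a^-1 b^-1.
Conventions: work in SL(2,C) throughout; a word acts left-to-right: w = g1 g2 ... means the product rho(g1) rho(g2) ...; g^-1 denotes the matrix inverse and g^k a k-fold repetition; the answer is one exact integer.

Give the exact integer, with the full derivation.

160977946

rho(a^-1) = [[-1, 2], [-4, 7]]
... * rho(b) = [[1, -4], [-2, 9]]  ->  [[-5, 22], [-18, 79]]
... * rho(b) = [[1, -4], [-2, 9]]  ->  [[-49, 218], [-176, 783]]
... * rho(b) = [[1, -4], [-2, 9]]  ->  [[-485, 2158], [-1742, 7751]]
... * rho(a) = [[7, -2], [4, -1]]  ->  [[5237, -1188], [18810, -4267]]
... * rho(b) = [[1, -4], [-2, 9]]  ->  [[7613, -31640], [27344, -113643]]
... * rho(b) = [[1, -4], [-2, 9]]  ->  [[70893, -315212], [254630, -1132163]]
... * rho(b) = [[1, -4], [-2, 9]]  ->  [[701317, -3120480], [2518956, -11207987]]
... * rho(a^-1) = [[-1, 2], [-4, 7]]  ->  [[11780603, -20440726], [42312992, -73417997]]
... * rho(b^-1) = [[9, 4], [2, 1]]  ->  [[65143975, 26681686], [233980934, 95833971]]
tr = 65143975 + 95833971 = 160977946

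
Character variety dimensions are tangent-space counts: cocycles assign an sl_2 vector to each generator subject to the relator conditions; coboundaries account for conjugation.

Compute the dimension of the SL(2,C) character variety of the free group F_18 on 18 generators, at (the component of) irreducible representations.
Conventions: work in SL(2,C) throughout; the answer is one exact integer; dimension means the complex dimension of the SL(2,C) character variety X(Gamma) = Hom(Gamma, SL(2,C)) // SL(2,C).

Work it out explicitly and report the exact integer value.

Here Gamma is free of rank 18 — no relator constrains a cocycle.
Z^1(Gamma, Ad rho) = (sl_2)^18: a cocycle is a free choice of one sl_2 vector per generator, so dim Z^1 = 3*18 = 54.
dim B^1 = 3: the coboundary map is injective because an irreducible image has centralizer 0 in sl_2.
Therefore dim X = 54 - 3 = 51.

51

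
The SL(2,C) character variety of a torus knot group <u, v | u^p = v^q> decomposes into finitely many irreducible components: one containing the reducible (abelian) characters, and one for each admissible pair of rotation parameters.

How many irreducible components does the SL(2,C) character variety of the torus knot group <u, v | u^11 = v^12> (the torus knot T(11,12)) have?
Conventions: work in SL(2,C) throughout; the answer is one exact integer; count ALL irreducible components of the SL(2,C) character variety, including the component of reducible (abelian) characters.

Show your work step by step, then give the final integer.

In the torus knot group T(11,12), u^11 = v^12 is central, so an irreducible representation sends it to +I or -I (Schur).
On an irreducible component, tr(u) is locked at 2*cos(pi*alpha/11) for some alpha in 1..10, and tr(v) at 2*cos(pi*beta/12) for some beta in 1..11.
u^11 = (-1)^alpha I and v^12 = (-1)^beta I must agree, so alpha and beta have equal parity.
Enumerate parity-matched pairs: 5*6 odd-odd plus 5*5 even-even gives 55.
Total: 55 irreducible-character components + 1 reducible (abelian) component = 56.

56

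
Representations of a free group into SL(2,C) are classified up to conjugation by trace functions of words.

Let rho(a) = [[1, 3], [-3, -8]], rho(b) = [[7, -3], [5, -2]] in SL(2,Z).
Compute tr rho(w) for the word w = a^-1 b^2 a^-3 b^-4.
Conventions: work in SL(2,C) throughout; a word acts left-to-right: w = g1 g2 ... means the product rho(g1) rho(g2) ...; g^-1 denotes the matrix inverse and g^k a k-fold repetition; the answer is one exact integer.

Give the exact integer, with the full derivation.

-108383122

rho(a^-1) = [[-8, -3], [3, 1]]
... * rho(b) = [[7, -3], [5, -2]]  ->  [[-71, 30], [26, -11]]
... * rho(b) = [[7, -3], [5, -2]]  ->  [[-347, 153], [127, -56]]
... * rho(a^-1) = [[-8, -3], [3, 1]]  ->  [[3235, 1194], [-1184, -437]]
... * rho(a^-1) = [[-8, -3], [3, 1]]  ->  [[-22298, -8511], [8161, 3115]]
... * rho(a^-1) = [[-8, -3], [3, 1]]  ->  [[152851, 58383], [-55943, -21368]]
... * rho(b^-1) = [[-2, 3], [-5, 7]]  ->  [[-597617, 867234], [218726, -317405]]
... * rho(b^-1) = [[-2, 3], [-5, 7]]  ->  [[-3140936, 4277787], [1149573, -1565657]]
... * rho(b^-1) = [[-2, 3], [-5, 7]]  ->  [[-15107063, 20521701], [5529139, -7510880]]
... * rho(b^-1) = [[-2, 3], [-5, 7]]  ->  [[-72394379, 98330718], [26496122, -35988743]]
tr = -72394379 + -35988743 = -108383122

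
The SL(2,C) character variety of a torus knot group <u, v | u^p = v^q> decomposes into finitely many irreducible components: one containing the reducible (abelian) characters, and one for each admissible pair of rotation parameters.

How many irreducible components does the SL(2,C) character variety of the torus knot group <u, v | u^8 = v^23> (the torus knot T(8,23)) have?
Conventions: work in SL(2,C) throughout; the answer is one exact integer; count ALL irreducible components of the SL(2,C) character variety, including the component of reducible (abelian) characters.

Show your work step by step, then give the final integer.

Gamma = < u, v | u^8 = v^23 > (torus knot T(8,23)); the central element u^8 = v^23 acts as +I or -I in any irreducible SL(2,C) representation.
So on each irreducible component the traces are pinned: tr(u) = 2*cos(pi*alpha/8) with 1 <= alpha <= 7, tr(v) = 2*cos(pi*beta/23) with 1 <= beta <= 22.
Consistency of u^8 = (-1)^alpha I with v^23 = (-1)^beta I forces alpha = beta (mod 2).
count pairs: odd alpha (4 choices) x odd beta (11), plus even alpha (3) x even beta (11): 4*11 + 3*11 = 77.
components with irreducible characters: 77; plus the single component of reducible (abelian) characters: total 78.

78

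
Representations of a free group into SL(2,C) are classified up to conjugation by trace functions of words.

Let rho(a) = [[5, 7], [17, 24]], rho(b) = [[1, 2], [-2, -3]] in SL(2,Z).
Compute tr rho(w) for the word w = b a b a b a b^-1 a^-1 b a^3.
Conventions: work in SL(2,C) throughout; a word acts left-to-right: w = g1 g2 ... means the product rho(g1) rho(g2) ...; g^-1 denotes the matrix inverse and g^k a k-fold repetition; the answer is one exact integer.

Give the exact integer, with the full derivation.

-28276396247

rho(b) = [[1, 2], [-2, -3]]
... * rho(a) = [[5, 7], [17, 24]]  ->  [[39, 55], [-61, -86]]
... * rho(b) = [[1, 2], [-2, -3]]  ->  [[-71, -87], [111, 136]]
... * rho(a) = [[5, 7], [17, 24]]  ->  [[-1834, -2585], [2867, 4041]]
... * rho(b) = [[1, 2], [-2, -3]]  ->  [[3336, 4087], [-5215, -6389]]
... * rho(a) = [[5, 7], [17, 24]]  ->  [[86159, 121440], [-134688, -189841]]
... * rho(b^-1) = [[-3, -2], [2, 1]]  ->  [[-15597, -50878], [24382, 79535]]
... * rho(a^-1) = [[24, -7], [-17, 5]]  ->  [[490598, -145211], [-766927, 227001]]
... * rho(b) = [[1, 2], [-2, -3]]  ->  [[781020, 1416829], [-1220929, -2214857]]
... * rho(a) = [[5, 7], [17, 24]]  ->  [[27991193, 39471036], [-43757214, -61703071]]
... * rho(a) = [[5, 7], [17, 24]]  ->  [[810963577, 1143243215], [-1267738277, -1787174202]]
... * rho(a) = [[5, 7], [17, 24]]  ->  [[23489952540, 33114582199], [-36720652819, -51766348787]]
tr = 23489952540 + -51766348787 = -28276396247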